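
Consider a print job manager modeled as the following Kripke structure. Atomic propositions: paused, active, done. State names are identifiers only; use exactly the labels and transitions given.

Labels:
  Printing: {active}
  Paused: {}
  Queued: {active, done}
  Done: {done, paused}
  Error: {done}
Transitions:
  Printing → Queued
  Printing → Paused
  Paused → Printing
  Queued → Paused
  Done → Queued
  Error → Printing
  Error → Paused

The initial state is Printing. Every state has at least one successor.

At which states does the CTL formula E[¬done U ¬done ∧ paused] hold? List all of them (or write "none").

States satisfying ¬done: {Printing, Paused}.
States satisfying ¬done ∧ paused: ∅.
States satisfying E[¬done U ¬done ∧ paused]: ∅.

none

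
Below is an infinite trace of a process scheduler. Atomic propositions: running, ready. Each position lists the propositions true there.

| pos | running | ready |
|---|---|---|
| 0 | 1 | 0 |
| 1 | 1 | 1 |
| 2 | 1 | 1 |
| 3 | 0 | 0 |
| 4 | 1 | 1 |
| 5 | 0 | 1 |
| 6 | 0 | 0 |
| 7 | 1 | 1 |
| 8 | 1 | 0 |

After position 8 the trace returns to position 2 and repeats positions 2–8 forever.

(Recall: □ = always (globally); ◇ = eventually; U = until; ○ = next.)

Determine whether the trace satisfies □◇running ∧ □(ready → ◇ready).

◇running holds at every position 0..8, and those are all positions ever visited, so □◇running holds.
ready → ◇ready holds at every position 0..8, and those are all positions ever visited, so □(ready → ◇ready) holds.
Positions where ready holds: 1, 2, 4, 5, 7.
Check ◇ready at each: 1→ok, 2→ok, 4→ok, 5→ok, 7→ok.
At position 0: □◇running is true; □(ready → ◇ready) is true; so □◇running ∧ □(ready → ◇ready) is true.

Yes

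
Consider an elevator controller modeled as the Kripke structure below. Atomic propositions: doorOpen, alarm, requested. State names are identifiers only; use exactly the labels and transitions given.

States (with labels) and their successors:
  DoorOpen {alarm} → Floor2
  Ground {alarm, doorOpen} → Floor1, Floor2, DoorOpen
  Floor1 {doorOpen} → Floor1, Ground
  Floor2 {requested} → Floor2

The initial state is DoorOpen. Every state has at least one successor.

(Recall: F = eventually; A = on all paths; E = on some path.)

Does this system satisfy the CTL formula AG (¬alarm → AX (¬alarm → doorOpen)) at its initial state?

No

States satisfying ¬alarm → AX (¬alarm → doorOpen): {DoorOpen, Ground, Floor1}.
States satisfying AG (¬alarm → AX (¬alarm → doorOpen)): ∅.
Floor2 is reachable from DoorOpen and violates ¬alarm → AX (¬alarm → doorOpen), so AG fails at DoorOpen.
DoorOpen ∉ Sat(AG (¬alarm → AX (¬alarm → doorOpen))).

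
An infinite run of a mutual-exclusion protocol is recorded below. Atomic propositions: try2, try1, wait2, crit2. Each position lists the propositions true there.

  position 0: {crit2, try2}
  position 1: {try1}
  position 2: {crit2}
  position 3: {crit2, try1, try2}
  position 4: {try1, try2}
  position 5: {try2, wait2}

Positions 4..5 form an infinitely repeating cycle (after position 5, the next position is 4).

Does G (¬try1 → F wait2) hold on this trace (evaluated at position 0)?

Holds

¬try1 → F wait2 holds at every position 0..5, and those are all positions ever visited, so G (¬try1 → F wait2) holds.
Positions where ¬try1 holds: 0, 2, 5.
Check F wait2 at each: 0→ok, 2→ok, 5→ok.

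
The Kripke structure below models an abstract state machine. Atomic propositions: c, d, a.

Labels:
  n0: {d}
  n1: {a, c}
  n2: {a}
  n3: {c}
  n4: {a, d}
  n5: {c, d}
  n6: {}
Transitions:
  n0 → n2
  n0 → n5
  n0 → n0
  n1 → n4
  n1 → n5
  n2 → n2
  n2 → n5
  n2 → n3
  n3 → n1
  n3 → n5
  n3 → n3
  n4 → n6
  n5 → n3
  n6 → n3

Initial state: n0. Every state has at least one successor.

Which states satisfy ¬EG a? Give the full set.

States satisfying a: {n1, n2, n4}.
States satisfying EG a: {n2}.
States satisfying ¬EG a: {n0, n1, n3, n4, n5, n6}.

{n0, n1, n3, n4, n5, n6}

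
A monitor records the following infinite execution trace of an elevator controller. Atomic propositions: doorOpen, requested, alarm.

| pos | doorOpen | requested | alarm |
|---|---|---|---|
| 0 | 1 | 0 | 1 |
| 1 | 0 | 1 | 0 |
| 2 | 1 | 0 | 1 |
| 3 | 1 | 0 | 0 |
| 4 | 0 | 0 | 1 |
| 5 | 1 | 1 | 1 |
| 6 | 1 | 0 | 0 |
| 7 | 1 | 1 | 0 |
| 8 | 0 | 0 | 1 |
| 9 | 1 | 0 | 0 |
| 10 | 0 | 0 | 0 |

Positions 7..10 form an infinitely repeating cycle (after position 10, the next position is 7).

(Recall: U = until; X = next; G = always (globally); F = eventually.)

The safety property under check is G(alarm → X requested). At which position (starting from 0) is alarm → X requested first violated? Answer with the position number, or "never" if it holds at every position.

2

Check alarm → X requested at each position in order: 0 ✓, 1 ✓.
At position 2 the labels are {alarm, doorOpen} and the next position 3 has {doorOpen}, so alarm → X requested is false there. This is the first violation.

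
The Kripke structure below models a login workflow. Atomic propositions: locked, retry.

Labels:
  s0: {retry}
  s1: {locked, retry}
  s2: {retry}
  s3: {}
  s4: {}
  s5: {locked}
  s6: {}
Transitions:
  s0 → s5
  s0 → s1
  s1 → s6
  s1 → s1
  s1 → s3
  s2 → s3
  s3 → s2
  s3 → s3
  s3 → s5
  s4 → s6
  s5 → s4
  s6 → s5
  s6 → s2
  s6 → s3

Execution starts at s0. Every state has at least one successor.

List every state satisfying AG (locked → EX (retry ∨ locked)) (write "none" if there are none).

States satisfying locked → EX (retry ∨ locked): {s0, s1, s2, s3, s4, s6}.
States satisfying AG (locked → EX (retry ∨ locked)): ∅.

none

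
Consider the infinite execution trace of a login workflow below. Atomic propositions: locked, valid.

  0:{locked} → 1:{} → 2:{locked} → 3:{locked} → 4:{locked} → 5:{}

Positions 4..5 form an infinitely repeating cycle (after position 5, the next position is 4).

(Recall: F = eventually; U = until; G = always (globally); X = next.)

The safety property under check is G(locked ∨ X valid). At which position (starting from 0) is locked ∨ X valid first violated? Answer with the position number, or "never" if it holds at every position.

1

Check locked ∨ X valid at each position in order: 0 ✓.
At position 1 the labels are {} and the next position 2 has {locked}, so locked ∨ X valid is false there. This is the first violation.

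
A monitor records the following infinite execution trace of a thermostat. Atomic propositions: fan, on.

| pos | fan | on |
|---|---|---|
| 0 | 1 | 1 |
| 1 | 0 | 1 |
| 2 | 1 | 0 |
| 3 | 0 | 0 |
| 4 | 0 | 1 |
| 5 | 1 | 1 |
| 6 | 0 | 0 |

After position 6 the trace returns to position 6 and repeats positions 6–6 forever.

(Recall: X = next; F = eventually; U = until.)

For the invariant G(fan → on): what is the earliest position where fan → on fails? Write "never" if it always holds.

2

Check fan → on at each position in order: 0 ✓, 1 ✓.
At position 2 the labels are {fan}, so fan → on is false there. This is the first violation.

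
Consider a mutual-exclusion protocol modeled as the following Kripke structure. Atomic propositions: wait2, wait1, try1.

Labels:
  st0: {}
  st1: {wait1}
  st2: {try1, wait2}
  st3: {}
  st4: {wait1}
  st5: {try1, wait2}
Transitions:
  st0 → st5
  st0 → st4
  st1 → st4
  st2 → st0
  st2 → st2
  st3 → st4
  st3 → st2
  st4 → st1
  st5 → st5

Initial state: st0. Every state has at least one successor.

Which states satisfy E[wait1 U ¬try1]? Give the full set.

States satisfying wait1: {st1, st4}.
States satisfying ¬try1: {st0, st1, st3, st4}.
States satisfying E[wait1 U ¬try1]: {st0, st1, st3, st4}.

{st0, st1, st3, st4}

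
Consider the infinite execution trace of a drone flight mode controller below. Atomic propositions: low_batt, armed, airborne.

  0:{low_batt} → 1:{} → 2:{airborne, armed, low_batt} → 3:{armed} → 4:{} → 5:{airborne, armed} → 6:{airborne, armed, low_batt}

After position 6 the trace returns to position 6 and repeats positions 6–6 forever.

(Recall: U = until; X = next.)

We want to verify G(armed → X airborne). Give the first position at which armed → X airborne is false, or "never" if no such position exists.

2

Check armed → X airborne at each position in order: 0 ✓, 1 ✓.
At position 2 the labels are {airborne, armed, low_batt} and the next position 3 has {armed}, so armed → X airborne is false there. This is the first violation.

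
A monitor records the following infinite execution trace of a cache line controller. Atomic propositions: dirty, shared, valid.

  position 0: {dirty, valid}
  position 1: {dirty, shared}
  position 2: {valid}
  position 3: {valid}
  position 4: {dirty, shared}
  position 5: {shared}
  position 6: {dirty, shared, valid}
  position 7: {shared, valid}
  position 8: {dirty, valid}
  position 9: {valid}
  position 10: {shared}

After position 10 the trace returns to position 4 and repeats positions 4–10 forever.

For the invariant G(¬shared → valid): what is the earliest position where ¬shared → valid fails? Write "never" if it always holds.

¬shared → valid holds at every position 0..10, and those are all the positions the trace ever visits, so the invariant G(¬shared → valid) is never violated.

never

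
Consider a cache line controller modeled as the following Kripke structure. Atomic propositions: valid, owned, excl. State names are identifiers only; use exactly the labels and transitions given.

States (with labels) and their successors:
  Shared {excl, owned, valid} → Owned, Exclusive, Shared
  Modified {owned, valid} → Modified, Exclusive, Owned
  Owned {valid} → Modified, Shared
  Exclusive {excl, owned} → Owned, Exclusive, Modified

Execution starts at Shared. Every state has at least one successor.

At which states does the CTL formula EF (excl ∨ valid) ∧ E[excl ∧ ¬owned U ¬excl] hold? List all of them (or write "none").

{Modified, Owned}

States satisfying excl ∨ valid: {Shared, Modified, Owned, Exclusive}.
States satisfying EF (excl ∨ valid): {Shared, Modified, Owned, Exclusive}.
States satisfying excl ∧ ¬owned: ∅.
States satisfying ¬excl: {Modified, Owned}.
States satisfying E[excl ∧ ¬owned U ¬excl]: {Modified, Owned}.
States satisfying EF (excl ∨ valid) ∧ E[excl ∧ ¬owned U ¬excl]: {Modified, Owned}.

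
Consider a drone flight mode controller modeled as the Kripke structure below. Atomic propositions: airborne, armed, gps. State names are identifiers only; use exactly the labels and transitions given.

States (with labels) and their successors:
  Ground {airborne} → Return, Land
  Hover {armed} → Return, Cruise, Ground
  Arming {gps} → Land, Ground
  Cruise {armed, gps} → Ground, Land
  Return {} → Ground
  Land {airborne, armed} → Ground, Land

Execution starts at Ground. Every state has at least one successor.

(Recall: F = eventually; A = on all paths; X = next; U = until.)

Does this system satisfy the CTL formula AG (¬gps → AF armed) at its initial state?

Does not hold

States satisfying ¬gps → AF armed: {Hover, Arming, Cruise, Land}.
States satisfying AG (¬gps → AF armed): ∅.
Ground is reachable from Ground and violates ¬gps → AF armed, so AG fails at Ground.
Ground ∉ Sat(AG (¬gps → AF armed)).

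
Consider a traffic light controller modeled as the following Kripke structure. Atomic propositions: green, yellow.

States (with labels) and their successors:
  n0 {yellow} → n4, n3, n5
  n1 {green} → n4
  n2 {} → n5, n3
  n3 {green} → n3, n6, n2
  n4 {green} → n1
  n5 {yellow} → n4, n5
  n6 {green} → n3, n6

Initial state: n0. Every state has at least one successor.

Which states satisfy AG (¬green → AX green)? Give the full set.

States satisfying ¬green → AX green: {n1, n3, n4, n6}.
States satisfying AG (¬green → AX green): {n1, n4}.

{n1, n4}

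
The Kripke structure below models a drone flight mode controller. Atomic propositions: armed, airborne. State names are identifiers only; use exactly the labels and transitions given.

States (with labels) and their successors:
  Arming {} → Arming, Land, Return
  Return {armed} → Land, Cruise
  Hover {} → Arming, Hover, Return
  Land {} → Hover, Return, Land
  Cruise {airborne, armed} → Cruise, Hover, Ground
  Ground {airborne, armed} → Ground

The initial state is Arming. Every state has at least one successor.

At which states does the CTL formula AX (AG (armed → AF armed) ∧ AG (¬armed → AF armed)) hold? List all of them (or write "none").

{Ground}

States satisfying AG (armed → AF armed) ∧ AG (¬armed → AF armed): {Ground}.
States satisfying AX (AG (armed → AF armed) ∧ AG (¬armed → AF armed)): {Ground}.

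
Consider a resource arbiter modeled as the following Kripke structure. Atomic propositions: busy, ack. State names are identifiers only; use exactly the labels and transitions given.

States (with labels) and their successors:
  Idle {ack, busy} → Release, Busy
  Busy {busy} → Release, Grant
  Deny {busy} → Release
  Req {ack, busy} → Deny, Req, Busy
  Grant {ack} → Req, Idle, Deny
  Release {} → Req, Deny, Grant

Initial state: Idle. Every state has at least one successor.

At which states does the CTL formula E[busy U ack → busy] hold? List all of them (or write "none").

{Idle, Busy, Deny, Req, Release}

States satisfying busy: {Idle, Busy, Deny, Req}.
States satisfying ack → busy: {Idle, Busy, Deny, Req, Release}.
States satisfying E[busy U ack → busy]: {Idle, Busy, Deny, Req, Release}.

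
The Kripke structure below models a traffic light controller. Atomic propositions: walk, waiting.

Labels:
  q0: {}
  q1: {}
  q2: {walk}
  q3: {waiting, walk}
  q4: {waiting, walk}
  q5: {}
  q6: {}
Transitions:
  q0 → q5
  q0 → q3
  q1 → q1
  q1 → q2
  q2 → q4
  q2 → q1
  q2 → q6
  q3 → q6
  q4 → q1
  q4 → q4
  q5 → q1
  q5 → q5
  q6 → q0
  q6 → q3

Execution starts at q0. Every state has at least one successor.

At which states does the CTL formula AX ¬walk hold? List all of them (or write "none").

States satisfying ¬walk: {q0, q1, q5, q6}.
States satisfying AX ¬walk: {q3, q5}.

{q3, q5}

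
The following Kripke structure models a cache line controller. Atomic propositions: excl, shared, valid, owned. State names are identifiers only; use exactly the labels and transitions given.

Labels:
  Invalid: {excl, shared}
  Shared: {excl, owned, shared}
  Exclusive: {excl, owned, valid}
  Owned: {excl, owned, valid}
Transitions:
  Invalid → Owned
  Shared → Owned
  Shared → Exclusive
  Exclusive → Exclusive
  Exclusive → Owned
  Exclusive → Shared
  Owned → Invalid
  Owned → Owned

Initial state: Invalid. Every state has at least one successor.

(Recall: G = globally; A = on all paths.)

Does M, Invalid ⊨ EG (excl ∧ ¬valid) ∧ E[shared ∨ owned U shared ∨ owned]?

States satisfying excl ∧ ¬valid: {Invalid, Shared}.
States satisfying EG (excl ∧ ¬valid): ∅.
States satisfying shared ∨ owned: {Invalid, Shared, Exclusive, Owned}.
States satisfying E[shared ∨ owned U shared ∨ owned]: {Invalid, Shared, Exclusive, Owned}.
States satisfying EG (excl ∧ ¬valid) ∧ E[shared ∨ owned U shared ∨ owned]: ∅.
Invalid ∉ Sat(EG (excl ∧ ¬valid) ∧ E[shared ∨ owned U shared ∨ owned]).

No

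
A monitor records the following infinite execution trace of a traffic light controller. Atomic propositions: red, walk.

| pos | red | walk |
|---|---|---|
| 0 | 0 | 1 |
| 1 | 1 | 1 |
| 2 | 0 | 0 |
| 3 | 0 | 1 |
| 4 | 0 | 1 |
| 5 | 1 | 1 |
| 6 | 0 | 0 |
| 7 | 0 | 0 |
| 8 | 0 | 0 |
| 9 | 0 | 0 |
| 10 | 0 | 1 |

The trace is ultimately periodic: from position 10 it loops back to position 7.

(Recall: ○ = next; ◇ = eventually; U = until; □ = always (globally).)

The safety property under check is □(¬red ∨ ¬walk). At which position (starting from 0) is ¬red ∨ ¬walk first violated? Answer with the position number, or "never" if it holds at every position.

Check ¬red ∨ ¬walk at each position in order: 0 ✓.
At position 1 the labels are {red, walk}, so ¬red ∨ ¬walk is false there. This is the first violation.

1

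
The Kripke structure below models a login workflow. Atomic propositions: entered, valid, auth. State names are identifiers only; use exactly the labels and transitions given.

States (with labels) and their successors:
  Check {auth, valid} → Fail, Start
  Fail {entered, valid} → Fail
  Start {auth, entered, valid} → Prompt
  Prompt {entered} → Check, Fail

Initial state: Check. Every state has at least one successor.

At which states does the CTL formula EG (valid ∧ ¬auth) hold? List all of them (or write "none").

States satisfying valid ∧ ¬auth: {Fail}.
States satisfying EG (valid ∧ ¬auth): {Fail}.

{Fail}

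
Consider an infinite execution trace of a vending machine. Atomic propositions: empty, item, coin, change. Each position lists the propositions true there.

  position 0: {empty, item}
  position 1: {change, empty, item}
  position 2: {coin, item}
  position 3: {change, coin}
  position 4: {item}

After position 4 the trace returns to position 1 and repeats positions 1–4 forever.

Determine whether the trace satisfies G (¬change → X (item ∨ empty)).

No

¬change → X (item ∨ empty) must hold at every position from 0 onward. It fails at position 2, so G (¬change → X (item ∨ empty)) is false.
Positions where ¬change holds: 0, 2, 4.
Check X (item ∨ empty) at each: 0→ok, 2→fails, 4→ok.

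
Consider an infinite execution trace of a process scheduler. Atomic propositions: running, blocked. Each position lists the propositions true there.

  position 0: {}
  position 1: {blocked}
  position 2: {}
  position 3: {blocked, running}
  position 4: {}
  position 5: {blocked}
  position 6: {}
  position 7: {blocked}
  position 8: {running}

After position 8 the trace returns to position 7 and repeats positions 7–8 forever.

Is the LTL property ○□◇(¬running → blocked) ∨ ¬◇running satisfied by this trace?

The position after 0 is 1; □◇(¬running → blocked) is true there.
At position 0: ○□◇(¬running → blocked) is true; ¬◇running is false; so ○□◇(¬running → blocked) ∨ ¬◇running is true.

Satisfied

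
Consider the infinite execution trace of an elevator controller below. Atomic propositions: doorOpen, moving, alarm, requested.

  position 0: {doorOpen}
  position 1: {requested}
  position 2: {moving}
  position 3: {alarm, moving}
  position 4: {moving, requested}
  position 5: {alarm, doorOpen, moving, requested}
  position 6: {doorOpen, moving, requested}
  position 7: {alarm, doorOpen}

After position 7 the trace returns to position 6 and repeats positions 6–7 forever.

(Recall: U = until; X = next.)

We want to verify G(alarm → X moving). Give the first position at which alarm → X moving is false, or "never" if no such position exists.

never

alarm → X moving holds at every position 0..7, and those are all the positions the trace ever visits, so the invariant G(alarm → X moving) is never violated.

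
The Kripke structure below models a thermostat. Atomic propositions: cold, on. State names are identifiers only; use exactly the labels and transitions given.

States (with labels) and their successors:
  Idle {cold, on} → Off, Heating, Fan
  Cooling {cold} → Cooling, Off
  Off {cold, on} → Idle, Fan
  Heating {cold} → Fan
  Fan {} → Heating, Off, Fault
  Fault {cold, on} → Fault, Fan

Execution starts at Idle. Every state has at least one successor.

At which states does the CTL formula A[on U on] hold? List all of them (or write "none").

{Idle, Off, Fault}

States satisfying on: {Idle, Off, Fault}.
States satisfying A[on U on]: {Idle, Off, Fault}.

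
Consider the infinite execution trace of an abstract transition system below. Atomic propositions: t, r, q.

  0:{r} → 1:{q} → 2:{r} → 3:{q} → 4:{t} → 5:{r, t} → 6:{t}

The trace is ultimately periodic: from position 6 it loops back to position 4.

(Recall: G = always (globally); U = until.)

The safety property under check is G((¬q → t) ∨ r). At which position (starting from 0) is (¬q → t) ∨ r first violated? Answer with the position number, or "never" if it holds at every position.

(¬q → t) ∨ r holds at every position 0..6, and those are all the positions the trace ever visits, so the invariant G((¬q → t) ∨ r) is never violated.

never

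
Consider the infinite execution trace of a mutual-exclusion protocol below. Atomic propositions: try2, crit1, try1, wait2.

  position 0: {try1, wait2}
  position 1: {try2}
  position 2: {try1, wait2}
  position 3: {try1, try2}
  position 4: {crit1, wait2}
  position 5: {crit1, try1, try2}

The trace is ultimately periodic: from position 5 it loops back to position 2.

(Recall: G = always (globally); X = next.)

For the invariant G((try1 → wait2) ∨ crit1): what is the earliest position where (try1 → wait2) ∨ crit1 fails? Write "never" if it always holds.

3

Check (try1 → wait2) ∨ crit1 at each position in order: 0 ✓, 1 ✓, 2 ✓.
At position 3 the labels are {try1, try2}, so (try1 → wait2) ∨ crit1 is false there. This is the first violation.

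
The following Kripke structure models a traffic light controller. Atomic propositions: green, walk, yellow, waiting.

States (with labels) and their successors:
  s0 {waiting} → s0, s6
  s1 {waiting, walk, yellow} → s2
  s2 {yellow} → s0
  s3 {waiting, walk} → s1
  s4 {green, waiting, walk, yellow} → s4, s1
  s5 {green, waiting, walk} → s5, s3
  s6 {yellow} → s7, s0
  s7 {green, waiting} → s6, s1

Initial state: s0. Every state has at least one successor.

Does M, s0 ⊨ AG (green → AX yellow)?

States satisfying green → AX yellow: {s0, s1, s2, s3, s4, s6, s7}.
States satisfying AG (green → AX yellow): {s0, s1, s2, s3, s4, s6, s7}.
Every state reachable from s0 satisfies green → AX yellow.
s0 ∈ Sat(AG (green → AX yellow)).

Satisfied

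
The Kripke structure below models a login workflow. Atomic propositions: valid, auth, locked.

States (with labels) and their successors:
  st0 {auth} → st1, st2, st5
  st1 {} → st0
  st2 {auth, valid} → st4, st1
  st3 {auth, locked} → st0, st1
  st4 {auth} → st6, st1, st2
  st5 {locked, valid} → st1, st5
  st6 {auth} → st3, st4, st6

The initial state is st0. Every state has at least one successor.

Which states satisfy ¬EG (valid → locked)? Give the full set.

States satisfying valid → locked: {st0, st1, st3, st4, st5, st6}.
States satisfying EG (valid → locked): {st0, st1, st3, st4, st5, st6}.
States satisfying ¬EG (valid → locked): {st2}.

{st2}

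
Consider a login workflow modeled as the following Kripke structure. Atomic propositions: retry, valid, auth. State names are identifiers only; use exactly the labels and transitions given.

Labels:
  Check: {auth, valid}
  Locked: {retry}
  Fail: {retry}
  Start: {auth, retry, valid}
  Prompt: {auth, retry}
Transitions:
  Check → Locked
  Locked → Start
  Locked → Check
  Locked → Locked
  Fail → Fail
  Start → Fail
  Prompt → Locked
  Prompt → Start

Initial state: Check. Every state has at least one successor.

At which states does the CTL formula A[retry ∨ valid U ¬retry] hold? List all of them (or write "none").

States satisfying retry ∨ valid: {Check, Locked, Fail, Start, Prompt}.
States satisfying ¬retry: {Check}.
States satisfying A[retry ∨ valid U ¬retry]: {Check}.

{Check}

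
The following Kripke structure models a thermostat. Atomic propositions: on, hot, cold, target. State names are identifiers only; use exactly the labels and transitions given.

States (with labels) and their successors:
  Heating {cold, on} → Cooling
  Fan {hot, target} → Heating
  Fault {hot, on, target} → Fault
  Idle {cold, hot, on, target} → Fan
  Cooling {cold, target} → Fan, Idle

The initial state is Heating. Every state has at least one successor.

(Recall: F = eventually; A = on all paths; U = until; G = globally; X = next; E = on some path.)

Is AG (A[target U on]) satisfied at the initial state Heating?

States satisfying A[target U on]: {Heating, Fan, Fault, Idle, Cooling}.
States satisfying AG (A[target U on]): {Heating, Fan, Fault, Idle, Cooling}.
Every state reachable from Heating satisfies A[target U on].
Heating ∈ Sat(AG (A[target U on])).

Satisfied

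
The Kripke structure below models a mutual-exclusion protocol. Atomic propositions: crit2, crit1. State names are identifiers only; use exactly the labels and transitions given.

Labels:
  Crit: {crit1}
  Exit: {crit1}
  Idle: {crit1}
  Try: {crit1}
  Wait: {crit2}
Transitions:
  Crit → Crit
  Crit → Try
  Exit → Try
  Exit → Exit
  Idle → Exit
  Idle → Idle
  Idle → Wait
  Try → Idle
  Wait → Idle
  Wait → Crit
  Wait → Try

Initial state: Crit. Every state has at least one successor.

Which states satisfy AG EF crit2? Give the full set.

States satisfying EF crit2: {Crit, Exit, Idle, Try, Wait}.
States satisfying AG EF crit2: {Crit, Exit, Idle, Try, Wait}.

{Crit, Exit, Idle, Try, Wait}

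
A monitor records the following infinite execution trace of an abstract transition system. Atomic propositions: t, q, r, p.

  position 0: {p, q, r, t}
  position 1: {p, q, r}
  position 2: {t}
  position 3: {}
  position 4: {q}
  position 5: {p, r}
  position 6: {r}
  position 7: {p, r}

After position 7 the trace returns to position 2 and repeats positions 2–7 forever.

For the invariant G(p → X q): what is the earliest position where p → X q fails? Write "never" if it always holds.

Check p → X q at each position in order: 0 ✓.
At position 1 the labels are {p, q, r} and the next position 2 has {t}, so p → X q is false there. This is the first violation.

1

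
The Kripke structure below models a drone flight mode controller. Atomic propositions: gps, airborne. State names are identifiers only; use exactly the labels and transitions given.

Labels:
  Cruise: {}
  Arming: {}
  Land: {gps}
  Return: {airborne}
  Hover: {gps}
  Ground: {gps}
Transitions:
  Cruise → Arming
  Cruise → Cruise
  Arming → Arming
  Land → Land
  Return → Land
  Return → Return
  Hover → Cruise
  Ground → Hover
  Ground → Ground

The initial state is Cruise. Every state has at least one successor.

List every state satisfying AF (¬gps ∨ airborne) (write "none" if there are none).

{Cruise, Arming, Return, Hover}

States satisfying ¬gps ∨ airborne: {Cruise, Arming, Return}.
States satisfying AF (¬gps ∨ airborne): {Cruise, Arming, Return, Hover}.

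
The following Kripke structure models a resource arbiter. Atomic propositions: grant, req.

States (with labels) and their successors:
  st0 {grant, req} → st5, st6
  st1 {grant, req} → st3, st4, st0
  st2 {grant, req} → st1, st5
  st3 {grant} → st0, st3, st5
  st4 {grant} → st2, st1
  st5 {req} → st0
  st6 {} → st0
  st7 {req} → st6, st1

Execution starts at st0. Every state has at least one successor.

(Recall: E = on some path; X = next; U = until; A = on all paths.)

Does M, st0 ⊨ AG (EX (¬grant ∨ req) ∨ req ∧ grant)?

Holds

States satisfying EX (¬grant ∨ req) ∨ req ∧ grant: {st0, st1, st2, st3, st4, st5, st6, st7}.
States satisfying AG (EX (¬grant ∨ req) ∨ req ∧ grant): {st0, st1, st2, st3, st4, st5, st6, st7}.
Every state reachable from st0 satisfies EX (¬grant ∨ req) ∨ req ∧ grant.
st0 ∈ Sat(AG (EX (¬grant ∨ req) ∨ req ∧ grant)).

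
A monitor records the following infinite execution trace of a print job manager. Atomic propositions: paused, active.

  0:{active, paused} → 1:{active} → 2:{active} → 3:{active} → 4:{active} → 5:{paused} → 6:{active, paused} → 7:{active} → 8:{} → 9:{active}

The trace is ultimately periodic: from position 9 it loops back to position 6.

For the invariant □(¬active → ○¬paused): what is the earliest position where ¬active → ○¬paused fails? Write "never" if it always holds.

5

Check ¬active → ○¬paused at each position in order: 0 ✓, 1 ✓, 2 ✓, 3 ✓, 4 ✓.
At position 5 the labels are {paused} and the next position 6 has {active, paused}, so ¬active → ○¬paused is false there. This is the first violation.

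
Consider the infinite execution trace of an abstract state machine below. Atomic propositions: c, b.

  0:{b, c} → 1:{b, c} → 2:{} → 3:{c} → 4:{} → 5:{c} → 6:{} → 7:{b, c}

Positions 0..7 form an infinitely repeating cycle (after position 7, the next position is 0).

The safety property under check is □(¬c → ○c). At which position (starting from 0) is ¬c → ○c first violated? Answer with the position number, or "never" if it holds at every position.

never

¬c → ○c holds at every position 0..7, and those are all the positions the trace ever visits, so the invariant □(¬c → ○c) is never violated.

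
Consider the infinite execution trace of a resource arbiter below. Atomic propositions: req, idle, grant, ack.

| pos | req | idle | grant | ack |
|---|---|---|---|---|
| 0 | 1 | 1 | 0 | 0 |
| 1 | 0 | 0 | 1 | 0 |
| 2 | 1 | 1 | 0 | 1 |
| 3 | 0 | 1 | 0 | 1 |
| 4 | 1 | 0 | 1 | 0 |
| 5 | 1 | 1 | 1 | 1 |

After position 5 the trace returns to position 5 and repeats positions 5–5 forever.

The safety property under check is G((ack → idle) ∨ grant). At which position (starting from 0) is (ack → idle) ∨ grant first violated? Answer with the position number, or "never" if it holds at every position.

never

(ack → idle) ∨ grant holds at every position 0..5, and those are all the positions the trace ever visits, so the invariant G((ack → idle) ∨ grant) is never violated.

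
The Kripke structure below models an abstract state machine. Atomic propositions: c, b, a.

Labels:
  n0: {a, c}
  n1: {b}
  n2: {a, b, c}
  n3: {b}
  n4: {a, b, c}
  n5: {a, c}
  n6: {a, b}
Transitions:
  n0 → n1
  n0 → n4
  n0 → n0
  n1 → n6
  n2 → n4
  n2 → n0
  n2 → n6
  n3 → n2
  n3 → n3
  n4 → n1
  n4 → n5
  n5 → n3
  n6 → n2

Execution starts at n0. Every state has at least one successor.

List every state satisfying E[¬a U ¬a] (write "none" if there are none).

States satisfying ¬a: {n1, n3}.
States satisfying E[¬a U ¬a]: {n1, n3}.

{n1, n3}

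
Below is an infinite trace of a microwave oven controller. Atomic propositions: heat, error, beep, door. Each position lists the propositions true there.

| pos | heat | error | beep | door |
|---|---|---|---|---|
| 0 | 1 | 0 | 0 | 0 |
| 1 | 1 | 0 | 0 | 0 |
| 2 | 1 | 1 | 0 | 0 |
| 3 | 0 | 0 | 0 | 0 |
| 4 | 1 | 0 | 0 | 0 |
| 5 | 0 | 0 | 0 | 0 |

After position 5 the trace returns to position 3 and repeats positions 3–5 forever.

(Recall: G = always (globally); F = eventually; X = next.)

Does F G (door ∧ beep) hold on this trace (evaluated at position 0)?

Does not hold

G (door ∧ beep) is false at every position 0..5, so it never becomes true and F G (door ∧ beep) fails.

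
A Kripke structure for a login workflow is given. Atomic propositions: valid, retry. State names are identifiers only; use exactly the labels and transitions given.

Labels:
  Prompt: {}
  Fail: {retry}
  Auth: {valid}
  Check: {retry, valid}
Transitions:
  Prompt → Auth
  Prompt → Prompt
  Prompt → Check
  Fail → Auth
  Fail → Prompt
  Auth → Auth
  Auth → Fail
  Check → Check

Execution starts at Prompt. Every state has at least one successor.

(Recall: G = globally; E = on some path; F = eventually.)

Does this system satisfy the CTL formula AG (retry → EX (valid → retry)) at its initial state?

States satisfying retry → EX (valid → retry): {Prompt, Fail, Auth, Check}.
States satisfying AG (retry → EX (valid → retry)): {Prompt, Fail, Auth, Check}.
Every state reachable from Prompt satisfies retry → EX (valid → retry).
Prompt ∈ Sat(AG (retry → EX (valid → retry))).

Satisfied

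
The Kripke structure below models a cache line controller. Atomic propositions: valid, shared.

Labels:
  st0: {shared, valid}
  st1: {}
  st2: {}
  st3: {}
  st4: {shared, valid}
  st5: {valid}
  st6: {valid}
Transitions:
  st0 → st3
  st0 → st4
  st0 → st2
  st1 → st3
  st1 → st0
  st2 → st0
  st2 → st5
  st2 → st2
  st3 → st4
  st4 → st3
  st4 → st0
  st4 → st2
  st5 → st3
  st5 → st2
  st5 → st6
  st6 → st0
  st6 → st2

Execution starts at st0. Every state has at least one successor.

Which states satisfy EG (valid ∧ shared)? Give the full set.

{st0, st4}

States satisfying valid ∧ shared: {st0, st4}.
States satisfying EG (valid ∧ shared): {st0, st4}.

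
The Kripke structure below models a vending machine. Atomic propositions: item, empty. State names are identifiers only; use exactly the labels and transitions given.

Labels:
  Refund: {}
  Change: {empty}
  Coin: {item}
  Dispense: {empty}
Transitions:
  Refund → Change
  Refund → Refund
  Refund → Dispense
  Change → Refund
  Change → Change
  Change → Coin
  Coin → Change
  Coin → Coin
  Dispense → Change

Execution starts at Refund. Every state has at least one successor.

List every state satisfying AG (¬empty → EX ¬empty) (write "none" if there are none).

States satisfying ¬empty → EX ¬empty: {Refund, Change, Coin, Dispense}.
States satisfying AG (¬empty → EX ¬empty): {Refund, Change, Coin, Dispense}.

{Refund, Change, Coin, Dispense}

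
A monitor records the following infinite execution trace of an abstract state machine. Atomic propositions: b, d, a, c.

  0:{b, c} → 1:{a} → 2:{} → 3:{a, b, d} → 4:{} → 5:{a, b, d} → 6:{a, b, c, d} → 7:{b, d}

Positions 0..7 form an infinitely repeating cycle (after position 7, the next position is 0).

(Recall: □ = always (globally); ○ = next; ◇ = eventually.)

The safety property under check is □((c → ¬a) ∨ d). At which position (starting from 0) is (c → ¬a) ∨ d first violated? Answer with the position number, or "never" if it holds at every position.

(c → ¬a) ∨ d holds at every position 0..7, and those are all the positions the trace ever visits, so the invariant □((c → ¬a) ∨ d) is never violated.

never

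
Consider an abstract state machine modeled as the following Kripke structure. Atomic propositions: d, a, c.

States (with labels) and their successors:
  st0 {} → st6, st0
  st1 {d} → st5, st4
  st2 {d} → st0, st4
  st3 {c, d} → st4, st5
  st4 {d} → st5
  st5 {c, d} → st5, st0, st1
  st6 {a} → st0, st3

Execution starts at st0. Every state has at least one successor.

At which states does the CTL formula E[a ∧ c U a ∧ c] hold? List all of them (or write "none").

none

States satisfying a ∧ c: ∅.
States satisfying E[a ∧ c U a ∧ c]: ∅.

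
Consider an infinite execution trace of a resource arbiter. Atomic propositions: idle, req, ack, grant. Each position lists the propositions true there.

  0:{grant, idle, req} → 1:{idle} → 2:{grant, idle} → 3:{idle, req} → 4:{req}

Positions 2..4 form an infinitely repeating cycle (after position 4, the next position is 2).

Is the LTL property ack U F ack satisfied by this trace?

Walking from position 0: at position 0, F ack has not yet held and ack fails, so ack U F ack is false.

Does not hold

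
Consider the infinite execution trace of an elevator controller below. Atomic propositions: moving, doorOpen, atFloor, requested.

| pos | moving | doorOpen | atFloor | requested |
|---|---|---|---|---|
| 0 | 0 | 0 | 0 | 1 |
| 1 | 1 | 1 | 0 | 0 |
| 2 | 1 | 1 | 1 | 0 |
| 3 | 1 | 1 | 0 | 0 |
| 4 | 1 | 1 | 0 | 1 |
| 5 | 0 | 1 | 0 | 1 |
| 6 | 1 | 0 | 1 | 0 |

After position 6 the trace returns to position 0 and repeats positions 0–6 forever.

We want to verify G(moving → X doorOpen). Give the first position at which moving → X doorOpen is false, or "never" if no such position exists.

6

Check moving → X doorOpen at each position in order: 0 ✓, 1 ✓, 2 ✓, 3 ✓, 4 ✓, 5 ✓.
At position 6 the labels are {atFloor, moving} and the next position 0 has {requested}, so moving → X doorOpen is false there. This is the first violation.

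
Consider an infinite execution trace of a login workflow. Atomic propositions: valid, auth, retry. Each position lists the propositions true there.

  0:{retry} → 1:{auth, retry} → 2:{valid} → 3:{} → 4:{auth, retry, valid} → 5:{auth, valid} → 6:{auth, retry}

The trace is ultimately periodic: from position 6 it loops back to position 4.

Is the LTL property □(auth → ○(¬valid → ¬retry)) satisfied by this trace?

Does not hold

auth → ○(¬valid → ¬retry) must hold at every position from 0 onward. It fails at position 5, so □(auth → ○(¬valid → ¬retry)) is false.
Positions where auth holds: 1, 4, 5, 6.
Check ○(¬valid → ¬retry) at each: 1→ok, 4→ok, 5→fails, 6→ok.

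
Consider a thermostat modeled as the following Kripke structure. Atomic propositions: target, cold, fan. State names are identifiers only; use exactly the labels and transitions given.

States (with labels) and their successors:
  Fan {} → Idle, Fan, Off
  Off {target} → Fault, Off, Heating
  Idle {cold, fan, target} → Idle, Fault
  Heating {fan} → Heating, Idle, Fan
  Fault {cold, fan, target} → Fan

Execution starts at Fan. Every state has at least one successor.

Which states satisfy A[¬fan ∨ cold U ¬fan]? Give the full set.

States satisfying ¬fan ∨ cold: {Fan, Off, Idle, Fault}.
States satisfying ¬fan: {Fan, Off}.
States satisfying A[¬fan ∨ cold U ¬fan]: {Fan, Off, Fault}.

{Fan, Off, Fault}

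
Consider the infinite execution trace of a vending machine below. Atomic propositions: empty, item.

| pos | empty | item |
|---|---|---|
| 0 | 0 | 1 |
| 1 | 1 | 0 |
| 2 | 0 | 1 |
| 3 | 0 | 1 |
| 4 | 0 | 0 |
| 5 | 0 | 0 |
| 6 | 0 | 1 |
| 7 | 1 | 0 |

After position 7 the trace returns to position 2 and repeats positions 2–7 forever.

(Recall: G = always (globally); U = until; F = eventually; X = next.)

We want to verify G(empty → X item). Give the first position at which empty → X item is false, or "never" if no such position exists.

empty → X item holds at every position 0..7, and those are all the positions the trace ever visits, so the invariant G(empty → X item) is never violated.

never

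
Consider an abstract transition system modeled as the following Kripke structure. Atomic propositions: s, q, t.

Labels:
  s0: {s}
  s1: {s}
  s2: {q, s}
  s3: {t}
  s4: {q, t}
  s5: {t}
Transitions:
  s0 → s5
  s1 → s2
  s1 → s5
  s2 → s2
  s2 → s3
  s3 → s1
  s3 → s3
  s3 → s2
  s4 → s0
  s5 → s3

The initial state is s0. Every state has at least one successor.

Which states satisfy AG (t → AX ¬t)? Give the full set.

none

States satisfying t → AX ¬t: {s0, s1, s2, s4}.
States satisfying AG (t → AX ¬t): ∅.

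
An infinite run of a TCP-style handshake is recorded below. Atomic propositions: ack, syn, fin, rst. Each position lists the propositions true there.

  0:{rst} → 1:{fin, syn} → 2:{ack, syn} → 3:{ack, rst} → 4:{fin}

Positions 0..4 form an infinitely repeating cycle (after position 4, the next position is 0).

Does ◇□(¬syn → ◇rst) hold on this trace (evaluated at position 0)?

Satisfied

□(¬syn → ◇rst) holds at position 0, which is reachable from 0, so ◇□(¬syn → ◇rst) holds.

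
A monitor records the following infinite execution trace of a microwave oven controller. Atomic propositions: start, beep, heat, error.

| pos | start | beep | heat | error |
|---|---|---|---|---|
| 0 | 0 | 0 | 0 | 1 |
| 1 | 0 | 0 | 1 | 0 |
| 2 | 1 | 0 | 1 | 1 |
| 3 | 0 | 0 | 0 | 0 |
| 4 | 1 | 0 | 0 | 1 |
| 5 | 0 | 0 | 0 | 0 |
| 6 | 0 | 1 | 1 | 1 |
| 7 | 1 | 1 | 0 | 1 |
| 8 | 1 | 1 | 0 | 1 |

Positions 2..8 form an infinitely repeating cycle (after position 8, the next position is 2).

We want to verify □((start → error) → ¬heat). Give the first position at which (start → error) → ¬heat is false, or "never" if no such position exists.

1

Check (start → error) → ¬heat at each position in order: 0 ✓.
At position 1 the labels are {heat}, so (start → error) → ¬heat is false there. This is the first violation.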